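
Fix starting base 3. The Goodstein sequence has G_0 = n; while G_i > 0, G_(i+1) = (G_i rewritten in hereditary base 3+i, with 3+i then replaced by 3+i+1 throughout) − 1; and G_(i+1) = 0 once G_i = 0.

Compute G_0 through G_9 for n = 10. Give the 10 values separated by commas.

step 0: 10 = 3^2 + 1; sub 4 for 3: 4^2 + 1; = 17; G_1 = 17−1 = 16
step 1: 16 = 4^2; sub 5 for 4: 5^2; = 25; G_2 = 25−1 = 24
step 2: 24 = 4·5 + 4; sub 6 for 5: 4·6 + 4; = 28; G_3 = 28−1 = 27
step 3: 27 = 4·6 + 3; sub 7 for 6: 4·7 + 3; = 31; G_4 = 31−1 = 30
step 4: 30 = 4·7 + 2; sub 8 for 7: 4·8 + 2; = 34; G_5 = 34−1 = 33
step 5: 33 = 4·8 + 1; sub 9 for 8: 4·9 + 1; = 37; G_6 = 37−1 = 36
step 6: 36 = 4·9; sub 10 for 9: 4·10; = 40; G_7 = 40−1 = 39
step 7: 39 = 3·10 + 9; sub 11 for 10: 3·11 + 9; = 42; G_8 = 42−1 = 41
step 8: 41 = 3·11 + 8; sub 12 for 11: 3·12 + 8; = 44; G_9 = 44−1 = 43

10, 16, 24, 27, 30, 33, 36, 39, 41, 43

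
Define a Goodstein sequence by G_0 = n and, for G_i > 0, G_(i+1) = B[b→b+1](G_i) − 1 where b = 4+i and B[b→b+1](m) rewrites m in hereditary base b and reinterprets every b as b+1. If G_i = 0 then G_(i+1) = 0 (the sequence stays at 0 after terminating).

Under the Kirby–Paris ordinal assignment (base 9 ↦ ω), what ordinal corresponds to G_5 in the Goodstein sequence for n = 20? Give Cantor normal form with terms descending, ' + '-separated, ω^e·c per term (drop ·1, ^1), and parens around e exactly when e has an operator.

G_0=20  [base 4] 4^2 + 4  →[4↦5]→  5^2 + 5 = 30  −1 ⇒ G_1=29
G_1=29  [base 5] 5^2 + 4  →[5↦6]→  6^2 + 4 = 40  −1 ⇒ G_2=39
G_2=39  [base 6] 6^2 + 3  →[6↦7]→  7^2 + 3 = 52  −1 ⇒ G_3=51
G_3=51  [base 7] 7^2 + 2  →[7↦8]→  8^2 + 2 = 66  −1 ⇒ G_4=65
G_4=65  [base 8] 8^2 + 1  →[8↦9]→  9^2 + 1 = 82  −1 ⇒ G_5=81
G_5=81  [base 9] 9^2  →[9↦10]→  10^2 = 100  −1 ⇒ G_6=99

ω^2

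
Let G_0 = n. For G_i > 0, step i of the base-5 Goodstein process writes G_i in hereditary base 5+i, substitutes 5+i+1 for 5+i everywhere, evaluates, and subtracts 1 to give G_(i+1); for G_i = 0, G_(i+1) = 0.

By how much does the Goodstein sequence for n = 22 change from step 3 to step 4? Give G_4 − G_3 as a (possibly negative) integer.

22 —HB5→ 4·5 + 2 —bump→ 4·6 + 2 = 26 —(−1)→ 25
25 —HB6→ 4·6 + 1 —bump→ 4·7 + 1 = 29 —(−1)→ 28
28 —HB7→ 4·7 —bump→ 4·8 = 32 —(−1)→ 31
31 —HB8→ 3·8 + 7 —bump→ 3·9 + 7 = 34 —(−1)→ 33

2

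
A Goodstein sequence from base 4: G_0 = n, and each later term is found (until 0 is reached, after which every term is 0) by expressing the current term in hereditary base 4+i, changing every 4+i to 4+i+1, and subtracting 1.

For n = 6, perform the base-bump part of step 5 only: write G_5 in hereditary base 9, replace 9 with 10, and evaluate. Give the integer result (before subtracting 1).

step 0: 6 = 4 + 2; sub 5 for 4: 5 + 2; = 7; G_1 = 7−1 = 6
step 1: 6 = 5 + 1; sub 6 for 5: 6 + 1; = 7; G_2 = 7−1 = 6
step 2: 6 = 6; sub 7 for 6: 7; = 7; G_3 = 7−1 = 6
step 3: 6 = 6; sub 8 for 7: 6; = 6; G_4 = 6−1 = 5
step 4: 5 = 5; sub 9 for 8: 5; = 5; G_5 = 5−1 = 4
step 5: 4 = 4; sub 10 for 9: 4; = 4; G_6 = 4−1 = 3

4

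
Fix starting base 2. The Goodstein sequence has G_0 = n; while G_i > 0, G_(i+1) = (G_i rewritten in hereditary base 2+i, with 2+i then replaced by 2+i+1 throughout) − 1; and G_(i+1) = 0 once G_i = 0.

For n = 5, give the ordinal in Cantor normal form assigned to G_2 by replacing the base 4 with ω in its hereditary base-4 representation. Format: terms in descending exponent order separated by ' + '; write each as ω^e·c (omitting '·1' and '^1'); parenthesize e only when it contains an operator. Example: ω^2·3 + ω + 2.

(0) 5|_2 = 2^2 + 1 ↦ 3^3 + 1|_3 = 28 ⇒ 27
(1) 27|_3 = 3^3 ↦ 4^4|_4 = 256 ⇒ 255
(2) 255|_4 = 3·4^3 + 3·4^2 + 3·4 + 3 ↦ 3·5^3 + 3·5^2 + 3·5 + 3|_5 = 468 ⇒ 467

ω^3·3 + ω^2·3 + ω·3 + 3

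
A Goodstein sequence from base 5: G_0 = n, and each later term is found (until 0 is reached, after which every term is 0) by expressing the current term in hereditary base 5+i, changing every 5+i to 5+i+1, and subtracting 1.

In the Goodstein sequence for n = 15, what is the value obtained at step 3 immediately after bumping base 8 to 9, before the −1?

21

G_0=15  [base 5] 3·5  →[5↦6]→  3·6 = 18  −1 ⇒ G_1=17
G_1=17  [base 6] 2·6 + 5  →[6↦7]→  2·7 + 5 = 19  −1 ⇒ G_2=18
G_2=18  [base 7] 2·7 + 4  →[7↦8]→  2·8 + 4 = 20  −1 ⇒ G_3=19
G_3=19  [base 8] 2·8 + 3  →[8↦9]→  2·9 + 3 = 21  −1 ⇒ G_4=20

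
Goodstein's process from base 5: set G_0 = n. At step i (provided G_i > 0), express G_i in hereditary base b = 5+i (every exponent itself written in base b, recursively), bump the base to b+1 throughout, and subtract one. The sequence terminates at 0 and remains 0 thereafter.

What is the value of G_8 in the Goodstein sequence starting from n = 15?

G_0 = 15. HB_5(15) = 3·5. Bump = 18. G_1 = 17.
G_1 = 17. HB_6(17) = 2·6 + 5. Bump = 19. G_2 = 18.
G_2 = 18. HB_7(18) = 2·7 + 4. Bump = 20. G_3 = 19.
G_3 = 19. HB_8(19) = 2·8 + 3. Bump = 21. G_4 = 20.
G_4 = 20. HB_9(20) = 2·9 + 2. Bump = 22. G_5 = 21.
G_5 = 21. HB_10(21) = 2·10 + 1. Bump = 23. G_6 = 22.
G_6 = 22. HB_11(22) = 2·11. Bump = 24. G_7 = 23.
G_7 = 23. HB_12(23) = 12 + 11. Bump = 24. G_8 = 23.
G_8 = 23. HB_13(23) = 13 + 10. Bump = 24. G_9 = 23.

23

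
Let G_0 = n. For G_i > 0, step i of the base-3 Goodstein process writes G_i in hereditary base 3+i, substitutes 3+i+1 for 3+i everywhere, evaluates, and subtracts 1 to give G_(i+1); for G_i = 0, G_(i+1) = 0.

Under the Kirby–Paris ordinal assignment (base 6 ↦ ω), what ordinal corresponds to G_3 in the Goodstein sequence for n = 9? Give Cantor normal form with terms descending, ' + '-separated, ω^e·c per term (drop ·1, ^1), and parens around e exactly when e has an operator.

[0] 9 ≡ 3^2 (base 3). Lift 4: 16. −1: 15.
[1] 15 ≡ 3·4 + 3 (base 4). Lift 5: 18. −1: 17.
[2] 17 ≡ 3·5 + 2 (base 5). Lift 6: 20. −1: 19.
[3] 19 ≡ 3·6 + 1 (base 6). Lift 7: 22. −1: 21.

ω·3 + 1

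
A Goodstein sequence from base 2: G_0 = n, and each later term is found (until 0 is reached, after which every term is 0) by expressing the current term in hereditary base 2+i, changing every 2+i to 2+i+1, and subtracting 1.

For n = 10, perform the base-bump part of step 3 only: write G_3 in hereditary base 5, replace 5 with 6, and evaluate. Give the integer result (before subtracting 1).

279936

G_0=10  [base 2] 2^(2 + 1) + 2  →[2↦3]→  3^(3 + 1) + 3 = 84  −1 ⇒ G_1=83
G_1=83  [base 3] 3^(3 + 1) + 2  →[3↦4]→  4^(4 + 1) + 2 = 1026  −1 ⇒ G_2=1025
G_2=1025  [base 4] 4^(4 + 1) + 1  →[4↦5]→  5^(5 + 1) + 1 = 15626  −1 ⇒ G_3=15625
G_3=15625  [base 5] 5^(5 + 1)  →[5↦6]→  6^(6 + 1) = 279936  −1 ⇒ G_4=279935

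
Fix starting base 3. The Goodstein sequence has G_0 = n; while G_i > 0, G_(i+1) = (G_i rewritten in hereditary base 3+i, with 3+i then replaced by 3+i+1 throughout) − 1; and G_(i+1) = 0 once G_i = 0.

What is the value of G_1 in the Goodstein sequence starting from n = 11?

G_0=11  [base 3] 3^2 + 2  →[3↦4]→  4^2 + 2 = 18  −1 ⇒ G_1=17
G_1=17  [base 4] 4^2 + 1  →[4↦5]→  5^2 + 1 = 26  −1 ⇒ G_2=25

17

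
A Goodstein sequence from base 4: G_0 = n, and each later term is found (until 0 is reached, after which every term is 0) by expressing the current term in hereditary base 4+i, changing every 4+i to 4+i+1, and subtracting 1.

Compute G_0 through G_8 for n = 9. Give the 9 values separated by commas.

9, 10, 11, 11, 11, 11, 11, 11, 11

G_0 = 9. HB_4(9) = 2·4 + 1. Bump = 11. G_1 = 10.
G_1 = 10. HB_5(10) = 2·5. Bump = 12. G_2 = 11.
G_2 = 11. HB_6(11) = 6 + 5. Bump = 12. G_3 = 11.
G_3 = 11. HB_7(11) = 7 + 4. Bump = 12. G_4 = 11.
G_4 = 11. HB_8(11) = 8 + 3. Bump = 12. G_5 = 11.
G_5 = 11. HB_9(11) = 9 + 2. Bump = 12. G_6 = 11.
G_6 = 11. HB_10(11) = 10 + 1. Bump = 12. G_7 = 11.
G_7 = 11. HB_11(11) = 11. Bump = 12. G_8 = 11.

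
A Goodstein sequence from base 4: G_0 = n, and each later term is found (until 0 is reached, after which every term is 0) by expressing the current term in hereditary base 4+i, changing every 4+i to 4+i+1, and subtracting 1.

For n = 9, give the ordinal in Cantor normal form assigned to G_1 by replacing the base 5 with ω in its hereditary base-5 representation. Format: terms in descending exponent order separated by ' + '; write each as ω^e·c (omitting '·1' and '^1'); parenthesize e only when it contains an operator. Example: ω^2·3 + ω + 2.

ω·2

i=0: 9 = 2·4 + 1 (b=4); 4→5: 2·5 + 1 = 11; 11−1 = 10
i=1: 10 = 2·5 (b=5); 5→6: 2·6 = 12; 12−1 = 11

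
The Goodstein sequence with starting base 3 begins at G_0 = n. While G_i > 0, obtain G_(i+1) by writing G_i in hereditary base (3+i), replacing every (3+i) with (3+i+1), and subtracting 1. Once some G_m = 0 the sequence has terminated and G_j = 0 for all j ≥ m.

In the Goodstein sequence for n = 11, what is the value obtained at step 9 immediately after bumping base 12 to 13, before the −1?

63

base 3: 11 = 3^2 + 2; at 4: 4^2 + 2 = 18; next = 17
base 4: 17 = 4^2 + 1; at 5: 5^2 + 1 = 26; next = 25
base 5: 25 = 5^2; at 6: 6^2 = 36; next = 35
base 6: 35 = 5·6 + 5; at 7: 5·7 + 5 = 40; next = 39
base 7: 39 = 5·7 + 4; at 8: 5·8 + 4 = 44; next = 43
base 8: 43 = 5·8 + 3; at 9: 5·9 + 3 = 48; next = 47
base 9: 47 = 5·9 + 2; at 10: 5·10 + 2 = 52; next = 51
base 10: 51 = 5·10 + 1; at 11: 5·11 + 1 = 56; next = 55
base 11: 55 = 5·11; at 12: 5·12 = 60; next = 59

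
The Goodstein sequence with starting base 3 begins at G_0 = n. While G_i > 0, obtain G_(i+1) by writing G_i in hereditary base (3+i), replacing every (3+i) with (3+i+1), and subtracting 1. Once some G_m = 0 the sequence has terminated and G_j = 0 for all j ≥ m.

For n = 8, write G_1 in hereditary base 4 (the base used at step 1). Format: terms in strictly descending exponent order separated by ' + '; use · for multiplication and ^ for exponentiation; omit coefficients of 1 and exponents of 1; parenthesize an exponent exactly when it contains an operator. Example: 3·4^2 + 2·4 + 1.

step 0: 8 = 2·3 + 2; sub 4 for 3: 2·4 + 2; = 10; G_1 = 10−1 = 9
step 1: 9 = 2·4 + 1; sub 5 for 4: 2·5 + 1; = 11; G_2 = 11−1 = 10

2·4 + 1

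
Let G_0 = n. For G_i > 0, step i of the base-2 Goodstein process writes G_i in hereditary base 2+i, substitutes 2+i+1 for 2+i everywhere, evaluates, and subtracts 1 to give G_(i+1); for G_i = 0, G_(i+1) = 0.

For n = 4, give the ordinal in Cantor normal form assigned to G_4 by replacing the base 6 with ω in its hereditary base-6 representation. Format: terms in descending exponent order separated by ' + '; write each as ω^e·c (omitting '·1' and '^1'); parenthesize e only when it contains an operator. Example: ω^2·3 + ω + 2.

ω^2·2 + ω + 5

(0) 4|_2 = 2^2 ↦ 3^3|_3 = 27 ⇒ 26
(1) 26|_3 = 2·3^2 + 2·3 + 2 ↦ 2·4^2 + 2·4 + 2|_4 = 42 ⇒ 41
(2) 41|_4 = 2·4^2 + 2·4 + 1 ↦ 2·5^2 + 2·5 + 1|_5 = 61 ⇒ 60
(3) 60|_5 = 2·5^2 + 2·5 ↦ 2·6^2 + 2·6|_6 = 84 ⇒ 83
(4) 83|_6 = 2·6^2 + 6 + 5 ↦ 2·7^2 + 7 + 5|_7 = 110 ⇒ 109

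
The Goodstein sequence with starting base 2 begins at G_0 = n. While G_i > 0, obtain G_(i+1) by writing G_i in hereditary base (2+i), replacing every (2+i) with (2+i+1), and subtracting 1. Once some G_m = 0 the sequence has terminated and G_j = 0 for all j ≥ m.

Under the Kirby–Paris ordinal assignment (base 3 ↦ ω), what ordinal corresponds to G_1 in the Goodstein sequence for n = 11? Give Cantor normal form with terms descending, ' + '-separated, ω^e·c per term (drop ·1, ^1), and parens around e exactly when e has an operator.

ω^(ω + 1) + ω

(0) 11|_2 = 2^(2 + 1) + 2 + 1 ↦ 3^(3 + 1) + 3 + 1|_3 = 85 ⇒ 84
(1) 84|_3 = 3^(3 + 1) + 3 ↦ 4^(4 + 1) + 4|_4 = 1028 ⇒ 1027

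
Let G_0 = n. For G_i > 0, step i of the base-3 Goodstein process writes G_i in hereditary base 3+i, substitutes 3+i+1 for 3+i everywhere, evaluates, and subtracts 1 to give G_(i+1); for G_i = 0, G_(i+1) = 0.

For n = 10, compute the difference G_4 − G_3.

3

base 3: 10 = 3^2 + 1; at 4: 4^2 + 1 = 17; next = 16
base 4: 16 = 4^2; at 5: 5^2 = 25; next = 24
base 5: 24 = 4·5 + 4; at 6: 4·6 + 4 = 28; next = 27
base 6: 27 = 4·6 + 3; at 7: 4·7 + 3 = 31; next = 30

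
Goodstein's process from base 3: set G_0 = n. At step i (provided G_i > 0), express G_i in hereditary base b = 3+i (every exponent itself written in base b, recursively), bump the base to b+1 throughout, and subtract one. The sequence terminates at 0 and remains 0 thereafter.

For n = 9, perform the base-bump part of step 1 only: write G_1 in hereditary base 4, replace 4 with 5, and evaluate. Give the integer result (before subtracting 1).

G_0=9  [base 3] 3^2  →[3↦4]→  4^2 = 16  −1 ⇒ G_1=15
G_1=15  [base 4] 3·4 + 3  →[4↦5]→  3·5 + 3 = 18  −1 ⇒ G_2=17

18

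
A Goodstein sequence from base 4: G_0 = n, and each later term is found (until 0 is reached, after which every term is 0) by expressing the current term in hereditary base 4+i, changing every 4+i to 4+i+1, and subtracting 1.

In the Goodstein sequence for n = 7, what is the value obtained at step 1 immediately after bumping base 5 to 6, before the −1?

7 —HB4→ 4 + 3 —bump→ 5 + 3 = 8 —(−1)→ 7
7 —HB5→ 5 + 2 —bump→ 6 + 2 = 8 —(−1)→ 7

8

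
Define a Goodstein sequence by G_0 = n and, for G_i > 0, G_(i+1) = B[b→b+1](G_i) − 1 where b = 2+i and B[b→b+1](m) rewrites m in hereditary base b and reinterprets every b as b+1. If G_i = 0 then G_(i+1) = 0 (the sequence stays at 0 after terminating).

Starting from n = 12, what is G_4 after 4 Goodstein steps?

280019

i=0: 12 = 2^(2 + 1) + 2^2 (b=2); 2→3: 3^(3 + 1) + 3^3 = 108; 108−1 = 107
i=1: 107 = 3^(3 + 1) + 2·3^2 + 2·3 + 2 (b=3); 3→4: 4^(4 + 1) + 2·4^2 + 2·4 + 2 = 1066; 1066−1 = 1065
i=2: 1065 = 4^(4 + 1) + 2·4^2 + 2·4 + 1 (b=4); 4→5: 5^(5 + 1) + 2·5^2 + 2·5 + 1 = 15686; 15686−1 = 15685
i=3: 15685 = 5^(5 + 1) + 2·5^2 + 2·5 (b=5); 5→6: 6^(6 + 1) + 2·6^2 + 2·6 = 280020; 280020−1 = 280019
i=4: 280019 = 6^(6 + 1) + 2·6^2 + 6 + 5 (b=6); 6→7: 7^(7 + 1) + 2·7^2 + 7 + 5 = 5764911; 5764911−1 = 5764910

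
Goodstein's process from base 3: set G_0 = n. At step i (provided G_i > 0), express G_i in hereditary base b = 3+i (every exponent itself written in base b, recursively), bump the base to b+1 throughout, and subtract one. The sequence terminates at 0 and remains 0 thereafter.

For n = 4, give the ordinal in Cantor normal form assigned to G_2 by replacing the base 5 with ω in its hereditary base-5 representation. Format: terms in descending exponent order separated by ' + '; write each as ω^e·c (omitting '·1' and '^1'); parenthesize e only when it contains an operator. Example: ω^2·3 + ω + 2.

(0) 4|_3 = 3 + 1 ↦ 4 + 1|_4 = 5 ⇒ 4
(1) 4|_4 = 4 ↦ 5|_5 = 5 ⇒ 4

4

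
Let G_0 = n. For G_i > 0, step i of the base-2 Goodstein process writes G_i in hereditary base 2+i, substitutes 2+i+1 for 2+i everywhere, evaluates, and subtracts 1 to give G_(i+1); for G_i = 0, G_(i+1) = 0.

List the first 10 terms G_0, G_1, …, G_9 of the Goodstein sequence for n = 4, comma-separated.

G_0=4  [base 2] 2^2  →[2↦3]→  3^3 = 27  −1 ⇒ G_1=26
G_1=26  [base 3] 2·3^2 + 2·3 + 2  →[3↦4]→  2·4^2 + 2·4 + 2 = 42  −1 ⇒ G_2=41
G_2=41  [base 4] 2·4^2 + 2·4 + 1  →[4↦5]→  2·5^2 + 2·5 + 1 = 61  −1 ⇒ G_3=60
G_3=60  [base 5] 2·5^2 + 2·5  →[5↦6]→  2·6^2 + 2·6 = 84  −1 ⇒ G_4=83
G_4=83  [base 6] 2·6^2 + 6 + 5  →[6↦7]→  2·7^2 + 7 + 5 = 110  −1 ⇒ G_5=109
G_5=109  [base 7] 2·7^2 + 7 + 4  →[7↦8]→  2·8^2 + 8 + 4 = 140  −1 ⇒ G_6=139
G_6=139  [base 8] 2·8^2 + 8 + 3  →[8↦9]→  2·9^2 + 9 + 3 = 174  −1 ⇒ G_7=173
G_7=173  [base 9] 2·9^2 + 9 + 2  →[9↦10]→  2·10^2 + 10 + 2 = 212  −1 ⇒ G_8=211
G_8=211  [base 10] 2·10^2 + 10 + 1  →[10↦11]→  2·11^2 + 11 + 1 = 254  −1 ⇒ G_9=253

4, 26, 41, 60, 83, 109, 139, 173, 211, 253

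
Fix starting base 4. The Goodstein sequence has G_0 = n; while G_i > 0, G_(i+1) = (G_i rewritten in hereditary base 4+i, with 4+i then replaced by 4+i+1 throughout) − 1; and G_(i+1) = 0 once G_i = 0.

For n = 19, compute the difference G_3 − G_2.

12

(0) 19|_4 = 4^2 + 3 ↦ 5^2 + 3|_5 = 28 ⇒ 27
(1) 27|_5 = 5^2 + 2 ↦ 6^2 + 2|_6 = 38 ⇒ 37
(2) 37|_6 = 6^2 + 1 ↦ 7^2 + 1|_7 = 50 ⇒ 49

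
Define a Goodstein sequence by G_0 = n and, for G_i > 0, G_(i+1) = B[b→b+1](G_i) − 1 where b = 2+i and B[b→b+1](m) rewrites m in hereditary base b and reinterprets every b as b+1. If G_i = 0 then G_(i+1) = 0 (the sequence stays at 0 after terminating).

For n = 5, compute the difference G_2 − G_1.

[0] 5 ≡ 2^2 + 1 (base 2). Lift 3: 28. −1: 27.
[1] 27 ≡ 3^3 (base 3). Lift 4: 256. −1: 255.

228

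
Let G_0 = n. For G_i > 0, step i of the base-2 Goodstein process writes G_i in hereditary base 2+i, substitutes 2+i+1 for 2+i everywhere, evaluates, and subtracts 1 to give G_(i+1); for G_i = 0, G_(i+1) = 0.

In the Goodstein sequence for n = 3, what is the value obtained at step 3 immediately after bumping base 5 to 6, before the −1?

i=0: 3 = 2 + 1 (b=2); 2→3: 3 + 1 = 4; 4−1 = 3
i=1: 3 = 3 (b=3); 3→4: 4 = 4; 4−1 = 3
i=2: 3 = 3 (b=4); 4→5: 3 = 3; 3−1 = 2
i=3: 2 = 2 (b=5); 5→6: 2 = 2; 2−1 = 1

2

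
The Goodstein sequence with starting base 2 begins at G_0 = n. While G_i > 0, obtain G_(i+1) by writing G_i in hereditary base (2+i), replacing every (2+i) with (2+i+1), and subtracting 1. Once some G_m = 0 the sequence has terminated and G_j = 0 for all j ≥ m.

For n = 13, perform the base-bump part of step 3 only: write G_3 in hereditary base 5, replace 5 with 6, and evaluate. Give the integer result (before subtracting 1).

base 2: 13 = 2^(2 + 1) + 2^2 + 1; at 3: 3^(3 + 1) + 3^3 + 1 = 109; next = 108
base 3: 108 = 3^(3 + 1) + 3^3; at 4: 4^(4 + 1) + 4^4 = 1280; next = 1279
base 4: 1279 = 4^(4 + 1) + 3·4^3 + 3·4^2 + 3·4 + 3; at 5: 5^(5 + 1) + 3·5^3 + 3·5^2 + 3·5 + 3 = 16093; next = 16092
base 5: 16092 = 5^(5 + 1) + 3·5^3 + 3·5^2 + 3·5 + 2; at 6: 6^(6 + 1) + 3·6^3 + 3·6^2 + 3·6 + 2 = 280712; next = 280711

280712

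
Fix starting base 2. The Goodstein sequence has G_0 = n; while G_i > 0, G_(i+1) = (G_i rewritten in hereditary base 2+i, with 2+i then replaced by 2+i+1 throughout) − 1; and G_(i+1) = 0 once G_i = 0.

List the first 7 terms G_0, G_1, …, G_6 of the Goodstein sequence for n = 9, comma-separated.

G_0 = 9. HB_2(9) = 2^(2 + 1) + 1. Bump = 82. G_1 = 81.
G_1 = 81. HB_3(81) = 3^(3 + 1). Bump = 1024. G_2 = 1023.
G_2 = 1023. HB_4(1023) = 3·4^4 + 3·4^3 + 3·4^2 + 3·4 + 3. Bump = 9843. G_3 = 9842.
G_3 = 9842. HB_5(9842) = 3·5^5 + 3·5^3 + 3·5^2 + 3·5 + 2. Bump = 140744. G_4 = 140743.
G_4 = 140743. HB_6(140743) = 3·6^6 + 3·6^3 + 3·6^2 + 3·6 + 1. Bump = 2471827. G_5 = 2471826.
G_5 = 2471826. HB_7(2471826) = 3·7^7 + 3·7^3 + 3·7^2 + 3·7. Bump = 50333400. G_6 = 50333399.

9, 81, 1023, 9842, 140743, 2471826, 50333399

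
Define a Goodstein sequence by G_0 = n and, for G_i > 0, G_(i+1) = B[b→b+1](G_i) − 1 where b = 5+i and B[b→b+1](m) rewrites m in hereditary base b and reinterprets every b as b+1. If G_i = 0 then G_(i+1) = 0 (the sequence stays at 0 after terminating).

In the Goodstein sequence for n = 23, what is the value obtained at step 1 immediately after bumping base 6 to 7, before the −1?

30

G_0 = 23. HB_5(23) = 4·5 + 3. Bump = 27. G_1 = 26.
G_1 = 26. HB_6(26) = 4·6 + 2. Bump = 30. G_2 = 29.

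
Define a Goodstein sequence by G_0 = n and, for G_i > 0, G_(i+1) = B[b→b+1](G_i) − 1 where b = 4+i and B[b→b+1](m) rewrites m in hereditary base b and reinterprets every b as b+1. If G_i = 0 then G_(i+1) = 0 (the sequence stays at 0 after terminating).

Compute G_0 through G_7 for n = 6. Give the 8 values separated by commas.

6, 6, 6, 6, 5, 4, 3, 2

(0) 6|_4 = 4 + 2 ↦ 5 + 2|_5 = 7 ⇒ 6
(1) 6|_5 = 5 + 1 ↦ 6 + 1|_6 = 7 ⇒ 6
(2) 6|_6 = 6 ↦ 7|_7 = 7 ⇒ 6
(3) 6|_7 = 6 ↦ 6|_8 = 6 ⇒ 5
(4) 5|_8 = 5 ↦ 5|_9 = 5 ⇒ 4
(5) 4|_9 = 4 ↦ 4|_10 = 4 ⇒ 3
(6) 3|_10 = 3 ↦ 3|_11 = 3 ⇒ 2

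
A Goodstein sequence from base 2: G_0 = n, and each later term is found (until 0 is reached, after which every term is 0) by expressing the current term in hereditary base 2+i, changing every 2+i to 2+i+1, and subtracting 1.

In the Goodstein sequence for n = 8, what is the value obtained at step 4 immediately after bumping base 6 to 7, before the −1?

1647196

G_0=8  [base 2] 2^(2 + 1)  →[2↦3]→  3^(3 + 1) = 81  −1 ⇒ G_1=80
G_1=80  [base 3] 2·3^3 + 2·3^2 + 2·3 + 2  →[3↦4]→  2·4^4 + 2·4^2 + 2·4 + 2 = 554  −1 ⇒ G_2=553
G_2=553  [base 4] 2·4^4 + 2·4^2 + 2·4 + 1  →[4↦5]→  2·5^5 + 2·5^2 + 2·5 + 1 = 6311  −1 ⇒ G_3=6310
G_3=6310  [base 5] 2·5^5 + 2·5^2 + 2·5  →[5↦6]→  2·6^6 + 2·6^2 + 2·6 = 93396  −1 ⇒ G_4=93395
G_4=93395  [base 6] 2·6^6 + 2·6^2 + 6 + 5  →[6↦7]→  2·7^7 + 2·7^2 + 7 + 5 = 1647196  −1 ⇒ G_5=1647195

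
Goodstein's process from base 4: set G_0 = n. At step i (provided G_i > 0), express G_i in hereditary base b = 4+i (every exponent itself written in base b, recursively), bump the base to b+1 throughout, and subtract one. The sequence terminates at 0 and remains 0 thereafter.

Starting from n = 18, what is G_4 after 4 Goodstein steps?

53

(0) 18|_4 = 4^2 + 2 ↦ 5^2 + 2|_5 = 27 ⇒ 26
(1) 26|_5 = 5^2 + 1 ↦ 6^2 + 1|_6 = 37 ⇒ 36
(2) 36|_6 = 6^2 ↦ 7^2|_7 = 49 ⇒ 48
(3) 48|_7 = 6·7 + 6 ↦ 6·8 + 6|_8 = 54 ⇒ 53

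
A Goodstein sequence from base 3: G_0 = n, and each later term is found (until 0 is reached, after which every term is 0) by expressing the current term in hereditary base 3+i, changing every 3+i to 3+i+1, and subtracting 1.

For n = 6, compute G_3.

base 3: 6 = 2·3; at 4: 2·4 = 8; next = 7
base 4: 7 = 4 + 3; at 5: 5 + 3 = 8; next = 7
base 5: 7 = 5 + 2; at 6: 6 + 2 = 8; next = 7
base 6: 7 = 6 + 1; at 7: 7 + 1 = 8; next = 7

7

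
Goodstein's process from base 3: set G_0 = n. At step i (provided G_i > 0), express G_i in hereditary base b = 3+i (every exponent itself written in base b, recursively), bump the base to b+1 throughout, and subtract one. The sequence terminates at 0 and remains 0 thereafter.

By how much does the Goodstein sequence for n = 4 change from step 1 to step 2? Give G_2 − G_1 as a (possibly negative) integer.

base 3: 4 = 3 + 1; at 4: 4 + 1 = 5; next = 4
base 4: 4 = 4; at 5: 5 = 5; next = 4

0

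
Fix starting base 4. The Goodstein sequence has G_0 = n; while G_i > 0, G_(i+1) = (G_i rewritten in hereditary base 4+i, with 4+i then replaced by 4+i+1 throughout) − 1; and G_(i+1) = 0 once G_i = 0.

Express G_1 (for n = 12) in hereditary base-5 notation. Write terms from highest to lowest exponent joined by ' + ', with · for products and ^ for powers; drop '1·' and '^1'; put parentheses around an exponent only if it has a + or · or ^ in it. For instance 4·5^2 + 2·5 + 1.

[0] 12 ≡ 3·4 (base 4). Lift 5: 15. −1: 14.
[1] 14 ≡ 2·5 + 4 (base 5). Lift 6: 16. −1: 15.

2·5 + 4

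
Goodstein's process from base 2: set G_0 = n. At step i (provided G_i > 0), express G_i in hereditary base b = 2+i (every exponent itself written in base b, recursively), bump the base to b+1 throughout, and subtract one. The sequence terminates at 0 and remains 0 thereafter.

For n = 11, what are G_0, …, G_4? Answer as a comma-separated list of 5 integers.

11, 84, 1027, 15627, 279937

base 2: 11 = 2^(2 + 1) + 2 + 1; at 3: 3^(3 + 1) + 3 + 1 = 85; next = 84
base 3: 84 = 3^(3 + 1) + 3; at 4: 4^(4 + 1) + 4 = 1028; next = 1027
base 4: 1027 = 4^(4 + 1) + 3; at 5: 5^(5 + 1) + 3 = 15628; next = 15627
base 5: 15627 = 5^(5 + 1) + 2; at 6: 6^(6 + 1) + 2 = 279938; next = 279937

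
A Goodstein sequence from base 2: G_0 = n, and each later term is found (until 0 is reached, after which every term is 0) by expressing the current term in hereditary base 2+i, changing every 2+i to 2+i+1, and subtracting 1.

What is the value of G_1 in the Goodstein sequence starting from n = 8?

base 2: 8 = 2^(2 + 1); at 3: 3^(3 + 1) = 81; next = 80
base 3: 80 = 2·3^3 + 2·3^2 + 2·3 + 2; at 4: 2·4^4 + 2·4^2 + 2·4 + 2 = 554; next = 553

80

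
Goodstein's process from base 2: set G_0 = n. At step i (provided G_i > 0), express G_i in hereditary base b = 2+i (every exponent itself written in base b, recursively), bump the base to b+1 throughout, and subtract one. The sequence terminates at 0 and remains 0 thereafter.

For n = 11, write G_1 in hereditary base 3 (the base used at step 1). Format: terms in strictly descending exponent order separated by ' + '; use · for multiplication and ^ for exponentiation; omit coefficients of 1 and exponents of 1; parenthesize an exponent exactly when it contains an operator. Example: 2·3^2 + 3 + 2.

step 0: 11 = 2^(2 + 1) + 2 + 1; sub 3 for 2: 3^(3 + 1) + 3 + 1; = 85; G_1 = 85−1 = 84
step 1: 84 = 3^(3 + 1) + 3; sub 4 for 3: 4^(4 + 1) + 4; = 1028; G_2 = 1028−1 = 1027

3^(3 + 1) + 3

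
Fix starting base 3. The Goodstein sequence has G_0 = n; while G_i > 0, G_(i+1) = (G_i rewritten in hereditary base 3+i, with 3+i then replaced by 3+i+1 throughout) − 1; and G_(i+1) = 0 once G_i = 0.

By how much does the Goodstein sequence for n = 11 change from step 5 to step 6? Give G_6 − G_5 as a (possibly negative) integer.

(0) 11|_3 = 3^2 + 2 ↦ 4^2 + 2|_4 = 18 ⇒ 17
(1) 17|_4 = 4^2 + 1 ↦ 5^2 + 1|_5 = 26 ⇒ 25
(2) 25|_5 = 5^2 ↦ 6^2|_6 = 36 ⇒ 35
(3) 35|_6 = 5·6 + 5 ↦ 5·7 + 5|_7 = 40 ⇒ 39
(4) 39|_7 = 5·7 + 4 ↦ 5·8 + 4|_8 = 44 ⇒ 43
(5) 43|_8 = 5·8 + 3 ↦ 5·9 + 3|_9 = 48 ⇒ 47

4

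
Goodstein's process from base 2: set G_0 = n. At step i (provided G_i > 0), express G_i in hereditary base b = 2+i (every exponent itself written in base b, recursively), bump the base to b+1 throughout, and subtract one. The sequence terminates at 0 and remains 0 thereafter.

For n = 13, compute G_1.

[0] 13 ≡ 2^(2 + 1) + 2^2 + 1 (base 2). Lift 3: 109. −1: 108.
[1] 108 ≡ 3^(3 + 1) + 3^3 (base 3). Lift 4: 1280. −1: 1279.

108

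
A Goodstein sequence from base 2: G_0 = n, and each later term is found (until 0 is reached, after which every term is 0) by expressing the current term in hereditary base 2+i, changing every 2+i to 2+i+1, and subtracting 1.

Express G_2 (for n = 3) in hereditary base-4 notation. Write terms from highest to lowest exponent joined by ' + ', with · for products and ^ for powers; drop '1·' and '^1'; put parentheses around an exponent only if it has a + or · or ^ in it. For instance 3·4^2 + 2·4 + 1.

3

[0] 3 ≡ 2 + 1 (base 2). Lift 3: 4. −1: 3.
[1] 3 ≡ 3 (base 3). Lift 4: 4. −1: 3.
[2] 3 ≡ 3 (base 4). Lift 5: 3. −1: 2.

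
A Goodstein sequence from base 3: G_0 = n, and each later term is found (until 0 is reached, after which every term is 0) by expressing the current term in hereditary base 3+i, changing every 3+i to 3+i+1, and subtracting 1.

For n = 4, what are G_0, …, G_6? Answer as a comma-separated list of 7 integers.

4, 4, 4, 3, 2, 1, 0

4 —HB3→ 3 + 1 —bump→ 4 + 1 = 5 —(−1)→ 4
4 —HB4→ 4 —bump→ 5 = 5 —(−1)→ 4
4 —HB5→ 4 —bump→ 4 = 4 —(−1)→ 3
3 —HB6→ 3 —bump→ 3 = 3 —(−1)→ 2
2 —HB7→ 2 —bump→ 2 = 2 —(−1)→ 1
1 —HB8→ 1 —bump→ 1 = 1 —(−1)→ 0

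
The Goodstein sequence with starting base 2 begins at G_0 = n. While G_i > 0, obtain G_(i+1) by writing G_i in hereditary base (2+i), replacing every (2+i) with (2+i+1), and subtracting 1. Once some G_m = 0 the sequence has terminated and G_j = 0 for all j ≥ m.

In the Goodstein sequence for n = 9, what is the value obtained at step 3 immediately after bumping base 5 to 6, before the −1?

140744

G_0=9  [base 2] 2^(2 + 1) + 1  →[2↦3]→  3^(3 + 1) + 1 = 82  −1 ⇒ G_1=81
G_1=81  [base 3] 3^(3 + 1)  →[3↦4]→  4^(4 + 1) = 1024  −1 ⇒ G_2=1023
G_2=1023  [base 4] 3·4^4 + 3·4^3 + 3·4^2 + 3·4 + 3  →[4↦5]→  3·5^5 + 3·5^3 + 3·5^2 + 3·5 + 3 = 9843  −1 ⇒ G_3=9842
G_3=9842  [base 5] 3·5^5 + 3·5^3 + 3·5^2 + 3·5 + 2  →[5↦6]→  3·6^6 + 3·6^3 + 3·6^2 + 3·6 + 2 = 140744  −1 ⇒ G_4=140743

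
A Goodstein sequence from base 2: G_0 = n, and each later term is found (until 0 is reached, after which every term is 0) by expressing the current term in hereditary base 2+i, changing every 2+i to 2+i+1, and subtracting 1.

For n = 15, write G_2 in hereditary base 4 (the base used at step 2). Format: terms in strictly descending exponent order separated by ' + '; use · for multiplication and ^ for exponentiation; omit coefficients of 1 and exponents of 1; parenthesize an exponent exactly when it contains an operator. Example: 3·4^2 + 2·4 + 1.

i=0: 15 = 2^(2 + 1) + 2^2 + 2 + 1 (b=2); 2→3: 3^(3 + 1) + 3^3 + 3 + 1 = 112; 112−1 = 111
i=1: 111 = 3^(3 + 1) + 3^3 + 3 (b=3); 3→4: 4^(4 + 1) + 4^4 + 4 = 1284; 1284−1 = 1283

4^(4 + 1) + 4^4 + 3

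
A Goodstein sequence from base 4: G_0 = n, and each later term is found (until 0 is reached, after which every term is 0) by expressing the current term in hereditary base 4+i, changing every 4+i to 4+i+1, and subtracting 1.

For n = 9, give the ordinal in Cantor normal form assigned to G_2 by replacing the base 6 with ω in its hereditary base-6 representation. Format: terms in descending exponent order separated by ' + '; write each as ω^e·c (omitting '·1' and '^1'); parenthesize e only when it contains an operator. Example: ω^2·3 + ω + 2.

ω + 5

base 4: 9 = 2·4 + 1; at 5: 2·5 + 1 = 11; next = 10
base 5: 10 = 2·5; at 6: 2·6 = 12; next = 11
base 6: 11 = 6 + 5; at 7: 7 + 5 = 12; next = 11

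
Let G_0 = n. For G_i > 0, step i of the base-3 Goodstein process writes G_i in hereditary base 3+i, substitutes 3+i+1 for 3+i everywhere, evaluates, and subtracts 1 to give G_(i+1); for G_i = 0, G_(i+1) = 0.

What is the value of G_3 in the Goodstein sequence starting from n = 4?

i=0: 4 = 3 + 1 (b=3); 3→4: 4 + 1 = 5; 5−1 = 4
i=1: 4 = 4 (b=4); 4→5: 5 = 5; 5−1 = 4
i=2: 4 = 4 (b=5); 5→6: 4 = 4; 4−1 = 3
i=3: 3 = 3 (b=6); 6→7: 3 = 3; 3−1 = 2

3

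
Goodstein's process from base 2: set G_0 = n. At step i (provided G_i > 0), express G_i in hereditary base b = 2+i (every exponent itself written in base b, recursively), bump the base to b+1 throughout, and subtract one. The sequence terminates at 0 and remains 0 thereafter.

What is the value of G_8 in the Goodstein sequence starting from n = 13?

100000003325

[0] 13 ≡ 2^(2 + 1) + 2^2 + 1 (base 2). Lift 3: 109. −1: 108.
[1] 108 ≡ 3^(3 + 1) + 3^3 (base 3). Lift 4: 1280. −1: 1279.
[2] 1279 ≡ 4^(4 + 1) + 3·4^3 + 3·4^2 + 3·4 + 3 (base 4). Lift 5: 16093. −1: 16092.
[3] 16092 ≡ 5^(5 + 1) + 3·5^3 + 3·5^2 + 3·5 + 2 (base 5). Lift 6: 280712. −1: 280711.
[4] 280711 ≡ 6^(6 + 1) + 3·6^3 + 3·6^2 + 3·6 + 1 (base 6). Lift 7: 5765999. −1: 5765998.
[5] 5765998 ≡ 7^(7 + 1) + 3·7^3 + 3·7^2 + 3·7 (base 7). Lift 8: 134219480. −1: 134219479.
[6] 134219479 ≡ 8^(8 + 1) + 3·8^3 + 3·8^2 + 2·8 + 7 (base 8). Lift 9: 3486786856. −1: 3486786855.
[7] 3486786855 ≡ 9^(9 + 1) + 3·9^3 + 3·9^2 + 2·9 + 6 (base 9). Lift 10: 100000003326. −1: 100000003325.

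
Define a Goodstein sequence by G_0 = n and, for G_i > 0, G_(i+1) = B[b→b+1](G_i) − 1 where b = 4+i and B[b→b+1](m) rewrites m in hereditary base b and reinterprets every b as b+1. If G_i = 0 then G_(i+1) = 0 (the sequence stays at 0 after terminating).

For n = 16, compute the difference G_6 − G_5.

step 0: 16 = 4^2; sub 5 for 4: 5^2; = 25; G_1 = 25−1 = 24
step 1: 24 = 4·5 + 4; sub 6 for 5: 4·6 + 4; = 28; G_2 = 28−1 = 27
step 2: 27 = 4·6 + 3; sub 7 for 6: 4·7 + 3; = 31; G_3 = 31−1 = 30
step 3: 30 = 4·7 + 2; sub 8 for 7: 4·8 + 2; = 34; G_4 = 34−1 = 33
step 4: 33 = 4·8 + 1; sub 9 for 8: 4·9 + 1; = 37; G_5 = 37−1 = 36
step 5: 36 = 4·9; sub 10 for 9: 4·10; = 40; G_6 = 40−1 = 39

3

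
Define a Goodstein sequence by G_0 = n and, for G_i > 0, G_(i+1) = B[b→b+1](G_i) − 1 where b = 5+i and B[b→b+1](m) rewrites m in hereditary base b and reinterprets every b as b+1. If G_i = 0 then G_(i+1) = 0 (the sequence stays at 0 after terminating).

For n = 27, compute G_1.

37

step 0: 27 = 5^2 + 2; sub 6 for 5: 6^2 + 2; = 38; G_1 = 38−1 = 37
step 1: 37 = 6^2 + 1; sub 7 for 6: 7^2 + 1; = 50; G_2 = 50−1 = 49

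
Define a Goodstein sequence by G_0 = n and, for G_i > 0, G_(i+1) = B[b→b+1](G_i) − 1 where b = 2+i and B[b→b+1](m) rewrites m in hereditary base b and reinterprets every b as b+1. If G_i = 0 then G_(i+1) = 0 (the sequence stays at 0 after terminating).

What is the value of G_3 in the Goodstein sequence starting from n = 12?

12 —HB2→ 2^(2 + 1) + 2^2 —bump→ 3^(3 + 1) + 3^3 = 108 —(−1)→ 107
107 —HB3→ 3^(3 + 1) + 2·3^2 + 2·3 + 2 —bump→ 4^(4 + 1) + 2·4^2 + 2·4 + 2 = 1066 —(−1)→ 1065
1065 —HB4→ 4^(4 + 1) + 2·4^2 + 2·4 + 1 —bump→ 5^(5 + 1) + 2·5^2 + 2·5 + 1 = 15686 —(−1)→ 15685
15685 —HB5→ 5^(5 + 1) + 2·5^2 + 2·5 —bump→ 6^(6 + 1) + 2·6^2 + 2·6 = 280020 —(−1)→ 280019

15685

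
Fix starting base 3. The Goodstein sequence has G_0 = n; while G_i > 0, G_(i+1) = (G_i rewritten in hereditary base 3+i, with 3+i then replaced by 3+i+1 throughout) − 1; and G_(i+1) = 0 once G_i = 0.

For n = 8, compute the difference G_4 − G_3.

0

base 3: 8 = 2·3 + 2; at 4: 2·4 + 2 = 10; next = 9
base 4: 9 = 2·4 + 1; at 5: 2·5 + 1 = 11; next = 10
base 5: 10 = 2·5; at 6: 2·6 = 12; next = 11
base 6: 11 = 6 + 5; at 7: 7 + 5 = 12; next = 11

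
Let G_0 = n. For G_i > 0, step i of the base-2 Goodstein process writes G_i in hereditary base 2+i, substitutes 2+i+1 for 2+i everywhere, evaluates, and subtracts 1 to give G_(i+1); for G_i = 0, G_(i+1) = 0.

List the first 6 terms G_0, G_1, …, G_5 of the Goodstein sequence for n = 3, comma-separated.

base 2: 3 = 2 + 1; at 3: 3 + 1 = 4; next = 3
base 3: 3 = 3; at 4: 4 = 4; next = 3
base 4: 3 = 3; at 5: 3 = 3; next = 2
base 5: 2 = 2; at 6: 2 = 2; next = 1
base 6: 1 = 1; at 7: 1 = 1; next = 0

3, 3, 3, 2, 1, 0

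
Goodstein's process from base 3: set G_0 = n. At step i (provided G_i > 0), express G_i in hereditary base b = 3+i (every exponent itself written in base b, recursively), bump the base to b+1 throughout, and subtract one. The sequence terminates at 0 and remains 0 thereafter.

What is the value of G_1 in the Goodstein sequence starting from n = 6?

[0] 6 ≡ 2·3 (base 3). Lift 4: 8. −1: 7.
[1] 7 ≡ 4 + 3 (base 4). Lift 5: 8. −1: 7.

7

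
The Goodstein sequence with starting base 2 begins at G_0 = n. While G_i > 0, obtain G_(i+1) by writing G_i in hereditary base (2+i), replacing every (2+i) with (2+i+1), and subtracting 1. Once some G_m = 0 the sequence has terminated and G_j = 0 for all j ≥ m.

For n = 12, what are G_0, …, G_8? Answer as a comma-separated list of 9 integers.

12 —HB2→ 2^(2 + 1) + 2^2 —bump→ 3^(3 + 1) + 3^3 = 108 —(−1)→ 107
107 —HB3→ 3^(3 + 1) + 2·3^2 + 2·3 + 2 —bump→ 4^(4 + 1) + 2·4^2 + 2·4 + 2 = 1066 —(−1)→ 1065
1065 —HB4→ 4^(4 + 1) + 2·4^2 + 2·4 + 1 —bump→ 5^(5 + 1) + 2·5^2 + 2·5 + 1 = 15686 —(−1)→ 15685
15685 —HB5→ 5^(5 + 1) + 2·5^2 + 2·5 —bump→ 6^(6 + 1) + 2·6^2 + 2·6 = 280020 —(−1)→ 280019
280019 —HB6→ 6^(6 + 1) + 2·6^2 + 6 + 5 —bump→ 7^(7 + 1) + 2·7^2 + 7 + 5 = 5764911 —(−1)→ 5764910
5764910 —HB7→ 7^(7 + 1) + 2·7^2 + 7 + 4 —bump→ 8^(8 + 1) + 2·8^2 + 8 + 4 = 134217868 —(−1)→ 134217867
134217867 —HB8→ 8^(8 + 1) + 2·8^2 + 8 + 3 —bump→ 9^(9 + 1) + 2·9^2 + 9 + 3 = 3486784575 —(−1)→ 3486784574
3486784574 —HB9→ 9^(9 + 1) + 2·9^2 + 9 + 2 —bump→ 10^(10 + 1) + 2·10^2 + 10 + 2 = 100000000212 —(−1)→ 100000000211

12, 107, 1065, 15685, 280019, 5764910, 134217867, 3486784574, 100000000211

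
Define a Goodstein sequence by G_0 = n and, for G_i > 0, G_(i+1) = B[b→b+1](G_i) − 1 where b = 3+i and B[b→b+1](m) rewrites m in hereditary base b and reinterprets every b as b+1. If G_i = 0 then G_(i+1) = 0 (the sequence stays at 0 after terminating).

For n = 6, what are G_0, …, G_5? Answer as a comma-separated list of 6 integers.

6, 7, 7, 7, 7, 7

base 3: 6 = 2·3; at 4: 2·4 = 8; next = 7
base 4: 7 = 4 + 3; at 5: 5 + 3 = 8; next = 7
base 5: 7 = 5 + 2; at 6: 6 + 2 = 8; next = 7
base 6: 7 = 6 + 1; at 7: 7 + 1 = 8; next = 7
base 7: 7 = 7; at 8: 8 = 8; next = 7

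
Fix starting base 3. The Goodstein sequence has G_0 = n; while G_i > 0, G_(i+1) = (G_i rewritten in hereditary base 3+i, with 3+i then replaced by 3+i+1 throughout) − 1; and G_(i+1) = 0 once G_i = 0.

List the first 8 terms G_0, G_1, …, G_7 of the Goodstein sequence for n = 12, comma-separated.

12, 19, 27, 37, 49, 63, 69, 75

[0] 12 ≡ 3^2 + 3 (base 3). Lift 4: 20. −1: 19.
[1] 19 ≡ 4^2 + 3 (base 4). Lift 5: 28. −1: 27.
[2] 27 ≡ 5^2 + 2 (base 5). Lift 6: 38. −1: 37.
[3] 37 ≡ 6^2 + 1 (base 6). Lift 7: 50. −1: 49.
[4] 49 ≡ 7^2 (base 7). Lift 8: 64. −1: 63.
[5] 63 ≡ 7·8 + 7 (base 8). Lift 9: 70. −1: 69.
[6] 69 ≡ 7·9 + 6 (base 9). Lift 10: 76. −1: 75.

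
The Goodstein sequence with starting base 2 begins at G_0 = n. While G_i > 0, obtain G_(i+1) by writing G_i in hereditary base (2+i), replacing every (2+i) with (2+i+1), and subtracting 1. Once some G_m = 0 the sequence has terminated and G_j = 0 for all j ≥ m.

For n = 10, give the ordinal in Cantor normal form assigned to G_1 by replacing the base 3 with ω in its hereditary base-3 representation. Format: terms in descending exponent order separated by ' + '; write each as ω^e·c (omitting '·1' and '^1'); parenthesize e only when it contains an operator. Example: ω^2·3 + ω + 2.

ω^(ω + 1) + 2

(0) 10|_2 = 2^(2 + 1) + 2 ↦ 3^(3 + 1) + 3|_3 = 84 ⇒ 83
(1) 83|_3 = 3^(3 + 1) + 2 ↦ 4^(4 + 1) + 2|_4 = 1026 ⇒ 1025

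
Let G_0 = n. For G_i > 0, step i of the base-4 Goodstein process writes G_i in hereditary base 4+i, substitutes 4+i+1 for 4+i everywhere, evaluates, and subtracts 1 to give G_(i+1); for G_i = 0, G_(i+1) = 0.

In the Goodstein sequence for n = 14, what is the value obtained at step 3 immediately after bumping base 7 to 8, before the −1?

G_0=14  [base 4] 3·4 + 2  →[4↦5]→  3·5 + 2 = 17  −1 ⇒ G_1=16
G_1=16  [base 5] 3·5 + 1  →[5↦6]→  3·6 + 1 = 19  −1 ⇒ G_2=18
G_2=18  [base 6] 3·6  →[6↦7]→  3·7 = 21  −1 ⇒ G_3=20
G_3=20  [base 7] 2·7 + 6  →[7↦8]→  2·8 + 6 = 22  −1 ⇒ G_4=21

22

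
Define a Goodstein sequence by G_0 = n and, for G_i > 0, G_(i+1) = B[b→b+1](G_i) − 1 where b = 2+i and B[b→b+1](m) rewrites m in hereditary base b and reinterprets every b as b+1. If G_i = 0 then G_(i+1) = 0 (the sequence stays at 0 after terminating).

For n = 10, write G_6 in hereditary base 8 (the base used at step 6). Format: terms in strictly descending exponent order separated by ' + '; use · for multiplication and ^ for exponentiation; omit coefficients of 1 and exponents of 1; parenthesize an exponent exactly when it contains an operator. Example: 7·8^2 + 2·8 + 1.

(0) 10|_2 = 2^(2 + 1) + 2 ↦ 3^(3 + 1) + 3|_3 = 84 ⇒ 83
(1) 83|_3 = 3^(3 + 1) + 2 ↦ 4^(4 + 1) + 2|_4 = 1026 ⇒ 1025
(2) 1025|_4 = 4^(4 + 1) + 1 ↦ 5^(5 + 1) + 1|_5 = 15626 ⇒ 15625
(3) 15625|_5 = 5^(5 + 1) ↦ 6^(6 + 1)|_6 = 279936 ⇒ 279935
(4) 279935|_6 = 5·6^6 + 5·6^5 + 5·6^4 + 5·6^3 + 5·6^2 + 5·6 + 5 ↦ 5·7^7 + 5·7^5 + 5·7^4 + 5·7^3 + 5·7^2 + 5·7 + 5|_7 = 4215755 ⇒ 4215754
(5) 4215754|_7 = 5·7^7 + 5·7^5 + 5·7^4 + 5·7^3 + 5·7^2 + 5·7 + 4 ↦ 5·8^8 + 5·8^5 + 5·8^4 + 5·8^3 + 5·8^2 + 5·8 + 4|_8 = 84073324 ⇒ 84073323
(6) 84073323|_8 = 5·8^8 + 5·8^5 + 5·8^4 + 5·8^3 + 5·8^2 + 5·8 + 3 ↦ 5·9^9 + 5·9^5 + 5·9^4 + 5·9^3 + 5·9^2 + 5·9 + 3|_9 = 1937434593 ⇒ 1937434592

5·8^8 + 5·8^5 + 5·8^4 + 5·8^3 + 5·8^2 + 5·8 + 3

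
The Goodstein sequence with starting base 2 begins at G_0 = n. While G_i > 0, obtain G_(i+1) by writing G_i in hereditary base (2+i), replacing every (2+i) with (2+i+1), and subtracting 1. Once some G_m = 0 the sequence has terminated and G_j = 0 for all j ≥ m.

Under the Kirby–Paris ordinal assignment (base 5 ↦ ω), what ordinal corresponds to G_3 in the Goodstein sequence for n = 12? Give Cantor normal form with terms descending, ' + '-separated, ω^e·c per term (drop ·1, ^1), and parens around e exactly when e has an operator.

ω^(ω + 1) + ω^2·2 + ω·2

G_0=12  [base 2] 2^(2 + 1) + 2^2  →[2↦3]→  3^(3 + 1) + 3^3 = 108  −1 ⇒ G_1=107
G_1=107  [base 3] 3^(3 + 1) + 2·3^2 + 2·3 + 2  →[3↦4]→  4^(4 + 1) + 2·4^2 + 2·4 + 2 = 1066  −1 ⇒ G_2=1065
G_2=1065  [base 4] 4^(4 + 1) + 2·4^2 + 2·4 + 1  →[4↦5]→  5^(5 + 1) + 2·5^2 + 2·5 + 1 = 15686  −1 ⇒ G_3=15685
G_3=15685  [base 5] 5^(5 + 1) + 2·5^2 + 2·5  →[5↦6]→  6^(6 + 1) + 2·6^2 + 2·6 = 280020  −1 ⇒ G_4=280019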